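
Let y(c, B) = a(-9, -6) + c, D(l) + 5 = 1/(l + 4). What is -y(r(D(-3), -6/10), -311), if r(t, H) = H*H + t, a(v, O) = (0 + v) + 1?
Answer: 291/25 ≈ 11.640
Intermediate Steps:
a(v, O) = 1 + v (a(v, O) = v + 1 = 1 + v)
D(l) = -5 + 1/(4 + l) (D(l) = -5 + 1/(l + 4) = -5 + 1/(4 + l))
r(t, H) = t + H**2 (r(t, H) = H**2 + t = t + H**2)
y(c, B) = -8 + c (y(c, B) = (1 - 9) + c = -8 + c)
-y(r(D(-3), -6/10), -311) = -(-8 + ((-19 - 5*(-3))/(4 - 3) + (-6/10)**2)) = -(-8 + ((-19 + 15)/1 + (-6*1/10)**2)) = -(-8 + (1*(-4) + (-3/5)**2)) = -(-8 + (-4 + 9/25)) = -(-8 - 91/25) = -1*(-291/25) = 291/25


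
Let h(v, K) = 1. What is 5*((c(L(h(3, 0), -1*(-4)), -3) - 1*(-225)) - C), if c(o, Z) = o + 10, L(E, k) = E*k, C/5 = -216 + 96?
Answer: 4195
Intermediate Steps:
C = -600 (C = 5*(-216 + 96) = 5*(-120) = -600)
c(o, Z) = 10 + o
5*((c(L(h(3, 0), -1*(-4)), -3) - 1*(-225)) - C) = 5*(((10 + 1*(-1*(-4))) - 1*(-225)) - 1*(-600)) = 5*(((10 + 1*4) + 225) + 600) = 5*(((10 + 4) + 225) + 600) = 5*((14 + 225) + 600) = 5*(239 + 600) = 5*839 = 4195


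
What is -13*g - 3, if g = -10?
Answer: 127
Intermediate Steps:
-13*g - 3 = -13*(-10) - 3 = 130 - 3 = 127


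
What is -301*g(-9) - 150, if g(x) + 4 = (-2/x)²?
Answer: 84170/81 ≈ 1039.1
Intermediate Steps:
g(x) = -4 + 4/x² (g(x) = -4 + (-2/x)² = -4 + 4/x²)
-301*g(-9) - 150 = -301*(-4 + 4/(-9)²) - 150 = -301*(-4 + 4*(1/81)) - 150 = -301*(-4 + 4/81) - 150 = -301*(-320/81) - 150 = 96320/81 - 150 = 84170/81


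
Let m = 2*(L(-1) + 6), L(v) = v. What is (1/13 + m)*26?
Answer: 262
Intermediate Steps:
m = 10 (m = 2*(-1 + 6) = 2*5 = 10)
(1/13 + m)*26 = (1/13 + 10)*26 = (131/13)*26 = 262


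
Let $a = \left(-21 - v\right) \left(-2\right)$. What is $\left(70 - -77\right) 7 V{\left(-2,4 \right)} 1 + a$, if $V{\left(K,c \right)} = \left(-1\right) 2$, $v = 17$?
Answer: $-1982$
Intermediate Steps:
$V{\left(K,c \right)} = -2$
$a = 76$ ($a = \left(-21 - 17\right) \left(-2\right) = \left(-38\right) \left(-2\right) = 76$)
$\left(70 - -77\right) 7 V{\left(-2,4 \right)} 1 + a = \left(70 - -77\right) 7 \left(-2\right) 1 + 76 = \left(70 + 77\right) \left(\left(-14\right) 1\right) + 76 = 147 \left(-14\right) + 76 = -2058 + 76 = -1982$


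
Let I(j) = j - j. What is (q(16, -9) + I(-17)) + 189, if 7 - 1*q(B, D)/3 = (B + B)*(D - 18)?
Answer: 2802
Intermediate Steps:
I(j) = 0
q(B, D) = 21 - 6*B*(-18 + D) (q(B, D) = 21 - 3*(B + B)*(D - 18) = 21 - 3*2*B*(-18 + D) = 21 - 6*B*(-18 + D))
(q(16, -9) + I(-17)) + 189 = ((21 + 108*16 - 6*16*(-9)) + 0) + 189 = ((21 + 1728 + 864) + 0) + 189 = (2613 + 0) + 189 = 2613 + 189 = 2802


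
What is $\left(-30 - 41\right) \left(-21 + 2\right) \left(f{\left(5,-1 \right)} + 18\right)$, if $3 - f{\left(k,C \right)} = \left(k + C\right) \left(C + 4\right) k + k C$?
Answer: $-45866$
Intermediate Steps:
$f{\left(k,C \right)} = 3 - C k - k \left(4 + C\right) \left(C + k\right)$ ($f{\left(k,C \right)} = 3 - \left(\left(k + C\right) \left(C + 4\right) k + k C\right) = 3 - \left(\left(C + k\right) \left(4 + C\right) k + C k\right) = 3 - \left(\left(4 + C\right) \left(C + k\right) k + C k\right) = 3 - \left(k \left(4 + C\right) \left(C + k\right) + C k\right) = 3 - \left(C k + k \left(4 + C\right) \left(C + k\right)\right) = 3 - C k - k \left(4 + C\right) \left(C + k\right)$)
$\left(-30 - 41\right) \left(-21 + 2\right) \left(f{\left(5,-1 \right)} + 18\right) = \left(-30 - 41\right) \left(-21 + 2\right) \left(\left(3 - 4 \cdot 5^{2} - - 5^{2} - 5 \left(-1\right)^{2} - \left(-5\right) 5\right) + 18\right) = - 71 \left(- 19 \left(\left(3 - 100 - \left(-1\right) 25 - 5 \cdot 1 + 25\right) + 18\right)\right) = - 71 \left(- 19 \left(\left(3 - 100 + 25 - 5 + 25\right) + 18\right)\right) = - 71 \left(- 19 \left(-52 + 18\right)\right) = - 71 \left(\left(-19\right) \left(-34\right)\right) = \left(-71\right) 646 = -45866$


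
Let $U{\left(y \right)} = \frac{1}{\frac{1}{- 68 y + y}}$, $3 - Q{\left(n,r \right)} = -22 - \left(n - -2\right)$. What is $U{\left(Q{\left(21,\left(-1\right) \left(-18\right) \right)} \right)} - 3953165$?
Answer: $-3956381$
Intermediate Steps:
$Q{\left(n,r \right)} = 27 + n$ ($Q{\left(n,r \right)} = 3 - \left(-22 - \left(n - -2\right)\right) = 3 - \left(-22 - \left(n + 2\right)\right) = 3 - \left(-22 - \left(2 + n\right)\right) = 3 - \left(-24 - n\right) = 3 + \left(24 + n\right) = 27 + n$)
$U{\left(y \right)} = - 67 y$ ($U{\left(y \right)} = \frac{1}{\frac{1}{\left(-67\right) y}} = \frac{1}{\left(- \frac{1}{67}\right) \frac{1}{y}} = - 67 y$)
$U{\left(Q{\left(21,\left(-1\right) \left(-18\right) \right)} \right)} - 3953165 = - 67 \left(27 + 21\right) - 3953165 = \left(-67\right) 48 - 3953165 = -3216 - 3953165 = -3956381$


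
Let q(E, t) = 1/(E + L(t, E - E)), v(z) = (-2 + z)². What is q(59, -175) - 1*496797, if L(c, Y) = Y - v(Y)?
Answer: -27323834/55 ≈ -4.9680e+5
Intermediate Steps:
L(c, Y) = Y - (-2 + Y)²
q(E, t) = 1/(-4 + E) (q(E, t) = 1/(E + ((E - E) - (-2 + (E - E))²)) = 1/(E + (0 - (-2 + 0)²)) = 1/(E + (0 - 1*(-2)²)) = 1/(E + (0 - 1*4)) = 1/(E + (0 - 4)) = 1/(E - 4) = 1/(-4 + E))
q(59, -175) - 1*496797 = 1/(-4 + 59) - 1*496797 = 1/55 - 496797 = -27323834/55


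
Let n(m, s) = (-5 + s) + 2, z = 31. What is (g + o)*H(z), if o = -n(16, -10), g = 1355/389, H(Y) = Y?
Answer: 198772/389 ≈ 510.98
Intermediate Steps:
g = 1355/389 (g = 1355*(1/389) = 1355/389 ≈ 3.4833)
n(m, s) = -3 + s
o = 13 (o = -(-3 - 10) = -1*(-13) = 13)
(g + o)*H(z) = (1355/389 + 13)*31 = (6412/389)*31 = 198772/389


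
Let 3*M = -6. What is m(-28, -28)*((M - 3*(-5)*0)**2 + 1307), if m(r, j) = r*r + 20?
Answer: 1054044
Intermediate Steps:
M = -2 (M = (1/3)*(-6) = -2)
m(r, j) = 20 + r**2 (m(r, j) = r**2 + 20 = 20 + r**2)
m(-28, -28)*((M - 3*(-5)*0)**2 + 1307) = (20 + (-28)**2)*((-2 - 3*(-5)*0)**2 + 1307) = (20 + 784)*((-2 + 15*0)**2 + 1307) = 804*((-2 + 0)**2 + 1307) = 804*((-2)**2 + 1307) = 804*(4 + 1307) = 804*1311 = 1054044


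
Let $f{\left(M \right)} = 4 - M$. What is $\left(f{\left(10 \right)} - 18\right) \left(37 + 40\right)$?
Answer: $-1848$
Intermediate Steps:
$\left(f{\left(10 \right)} - 18\right) \left(37 + 40\right) = \left(\left(4 - 10\right) - 18\right) \left(37 + 40\right) = \left(\left(4 - 10\right) - 18\right) 77 = \left(-6 - 18\right) 77 = \left(-24\right) 77 = -1848$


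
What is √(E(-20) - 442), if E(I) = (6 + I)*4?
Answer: I*√498 ≈ 22.316*I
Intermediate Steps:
E(I) = 24 + 4*I
√(E(-20) - 442) = √((24 + 4*(-20)) - 442) = √((24 - 80) - 442) = √(-56 - 442) = √(-498) = I*√498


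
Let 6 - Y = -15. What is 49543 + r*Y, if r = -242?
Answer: 44461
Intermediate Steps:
Y = 21 (Y = 6 - 1*(-15) = 6 + 15 = 21)
49543 + r*Y = 49543 - 242*21 = 49543 - 5082 = 44461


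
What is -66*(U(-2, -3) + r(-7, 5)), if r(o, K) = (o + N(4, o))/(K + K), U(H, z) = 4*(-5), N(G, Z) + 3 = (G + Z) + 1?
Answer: 6996/5 ≈ 1399.2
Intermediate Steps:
N(G, Z) = -2 + G + Z (N(G, Z) = -3 + ((G + Z) + 1) = -3 + (1 + G + Z) = -2 + G + Z)
U(H, z) = -20
r(o, K) = (2 + 2*o)/(2*K) (r(o, K) = (o + (-2 + 4 + o))/(K + K) = (o + (2 + o))/((2*K)) = (2 + 2*o)*(1/(2*K)) = (2 + 2*o)/(2*K))
-66*(U(-2, -3) + r(-7, 5)) = -66*(-20 + (1 - 7)/5) = -66*(-20 + (⅕)*(-6)) = -66*(-20 - 6/5) = -66*(-106/5) = 6996/5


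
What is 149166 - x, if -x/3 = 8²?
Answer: 149358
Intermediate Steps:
x = -192 (x = -3*8² = -3*64 = -192)
149166 - x = 149166 - 1*(-192) = 149166 + 192 = 149358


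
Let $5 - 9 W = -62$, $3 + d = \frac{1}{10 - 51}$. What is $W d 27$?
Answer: $- \frac{24924}{41} \approx -607.9$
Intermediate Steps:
$d = - \frac{124}{41}$ ($d = -3 + \frac{1}{10 - 51} = -3 + \frac{1}{-41} = -3 - \frac{1}{41} = - \frac{124}{41} \approx -3.0244$)
$W = \frac{67}{9}$ ($W = \frac{5}{9} - - \frac{62}{9} = \frac{5}{9} + \frac{62}{9} = \frac{67}{9} \approx 7.4444$)
$W d 27 = \frac{67}{9} \left(- \frac{124}{41}\right) 27 = \left(- \frac{8308}{369}\right) 27 = - \frac{24924}{41}$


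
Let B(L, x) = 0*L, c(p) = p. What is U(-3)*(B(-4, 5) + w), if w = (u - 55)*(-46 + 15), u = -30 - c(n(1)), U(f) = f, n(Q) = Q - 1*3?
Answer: -7719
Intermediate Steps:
n(Q) = -3 + Q (n(Q) = Q - 3 = -3 + Q)
B(L, x) = 0
u = -28 (u = -30 - (-3 + 1) = -30 - 1*(-2) = -30 + 2 = -28)
w = 2573 (w = (-28 - 55)*(-46 + 15) = -83*(-31) = 2573)
U(-3)*(B(-4, 5) + w) = -3*(0 + 2573) = -3*2573 = -7719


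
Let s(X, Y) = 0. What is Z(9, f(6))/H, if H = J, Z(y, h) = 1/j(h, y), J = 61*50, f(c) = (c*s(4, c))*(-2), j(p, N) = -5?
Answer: -1/15250 ≈ -6.5574e-5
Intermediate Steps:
f(c) = 0 (f(c) = (c*0)*(-2) = 0*(-2) = 0)
J = 3050
Z(y, h) = -⅕ (Z(y, h) = 1/(-5) = -⅕)
H = 3050
Z(9, f(6))/H = -⅕/3050 = -⅕*1/3050 = -1/15250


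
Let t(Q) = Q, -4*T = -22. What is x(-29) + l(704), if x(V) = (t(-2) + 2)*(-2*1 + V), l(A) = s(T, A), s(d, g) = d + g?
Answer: 1419/2 ≈ 709.50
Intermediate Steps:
T = 11/2 (T = -¼*(-22) = 11/2 ≈ 5.5000)
l(A) = 11/2 + A
x(V) = 0 (x(V) = (-2 + 2)*(-2*1 + V) = 0*(-2 + V) = 0)
x(-29) + l(704) = 0 + (11/2 + 704) = 0 + 1419/2 = 1419/2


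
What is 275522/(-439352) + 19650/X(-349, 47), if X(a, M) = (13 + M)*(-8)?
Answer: -36522989/878704 ≈ -41.565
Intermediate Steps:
X(a, M) = -104 - 8*M
275522/(-439352) + 19650/X(-349, 47) = 275522/(-439352) + 19650/(-104 - 8*47) = 275522*(-1/439352) + 19650/(-104 - 376) = -137761/219676 + 19650/(-480) = -137761/219676 + 19650*(-1/480) = -137761/219676 - 655/16 = -36522989/878704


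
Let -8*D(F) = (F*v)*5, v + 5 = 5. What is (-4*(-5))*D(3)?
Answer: 0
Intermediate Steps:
v = 0 (v = -5 + 5 = 0)
D(F) = 0 (D(F) = -F*0*5/8 = -0*5 = -1/8*0 = 0)
(-4*(-5))*D(3) = -4*(-5)*0 = 20*0 = 0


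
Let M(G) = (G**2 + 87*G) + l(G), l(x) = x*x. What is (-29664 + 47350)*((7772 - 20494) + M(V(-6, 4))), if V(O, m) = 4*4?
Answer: -191327148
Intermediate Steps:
l(x) = x**2
V(O, m) = 16
M(G) = 2*G**2 + 87*G (M(G) = (G**2 + 87*G) + G**2 = 2*G**2 + 87*G)
(-29664 + 47350)*((7772 - 20494) + M(V(-6, 4))) = (-29664 + 47350)*((7772 - 20494) + 16*(87 + 2*16)) = 17686*(-12722 + 16*(87 + 32)) = 17686*(-12722 + 16*119) = 17686*(-12722 + 1904) = 17686*(-10818) = -191327148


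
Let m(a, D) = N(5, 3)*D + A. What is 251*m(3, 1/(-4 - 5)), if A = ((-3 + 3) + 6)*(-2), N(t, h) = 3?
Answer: -9287/3 ≈ -3095.7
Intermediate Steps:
A = -12 (A = (0 + 6)*(-2) = 6*(-2) = -12)
m(a, D) = -12 + 3*D (m(a, D) = 3*D - 12 = -12 + 3*D)
251*m(3, 1/(-4 - 5)) = 251*(-12 + 3/(-4 - 5)) = 251*(-12 + 3/(-9)) = 251*(-12 + 3*(-1/9)) = 251*(-12 - 1/3) = 251*(-37/3) = -9287/3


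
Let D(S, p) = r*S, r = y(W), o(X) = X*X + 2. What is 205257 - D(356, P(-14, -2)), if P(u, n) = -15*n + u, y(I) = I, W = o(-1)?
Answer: 204189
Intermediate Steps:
o(X) = 2 + X**2 (o(X) = X**2 + 2 = 2 + X**2)
W = 3 (W = 2 + (-1)**2 = 2 + 1 = 3)
r = 3
P(u, n) = u - 15*n
D(S, p) = 3*S
205257 - D(356, P(-14, -2)) = 205257 - 3*356 = 205257 - 1*1068 = 205257 - 1068 = 204189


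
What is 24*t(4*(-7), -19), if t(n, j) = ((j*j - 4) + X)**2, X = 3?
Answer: 3110400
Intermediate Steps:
t(n, j) = (-1 + j**2)**2 (t(n, j) = ((j*j - 4) + 3)**2 = ((j**2 - 4) + 3)**2 = ((-4 + j**2) + 3)**2 = (-1 + j**2)**2)
24*t(4*(-7), -19) = 24*(-1 + (-19)**2)**2 = 24*(-1 + 361)**2 = 24*360**2 = 24*129600 = 3110400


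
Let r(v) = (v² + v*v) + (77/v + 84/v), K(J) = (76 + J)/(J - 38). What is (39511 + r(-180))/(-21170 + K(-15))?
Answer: -995118407/201972780 ≈ -4.9270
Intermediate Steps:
K(J) = (76 + J)/(-38 + J)
r(v) = 2*v² + 161/v (r(v) = (v² + v²) + 161/v = 2*v² + 161/v)
(39511 + r(-180))/(-21170 + K(-15)) = (39511 + (161 + 2*(-180)³)/(-180))/(-21170 + (76 - 15)/(-38 - 15)) = (39511 - (161 + 2*(-5832000))/180)/(-21170 + 61/(-53)) = (39511 - (161 - 11664000)/180)/(-21170 - 1/53*61) = (39511 - 1/180*(-11663839))/(-21170 - 61/53) = (39511 + 11663839/180)/(-1122071/53) = (18775819/180)*(-53/1122071) = -995118407/201972780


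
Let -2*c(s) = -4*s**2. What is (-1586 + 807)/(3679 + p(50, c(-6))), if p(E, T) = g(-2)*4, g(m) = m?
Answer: -779/3671 ≈ -0.21220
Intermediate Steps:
c(s) = 2*s**2 (c(s) = -(-2)*s**2 = 2*s**2)
p(E, T) = -8 (p(E, T) = -2*4 = -8)
(-1586 + 807)/(3679 + p(50, c(-6))) = (-1586 + 807)/(3679 - 8) = -779/3671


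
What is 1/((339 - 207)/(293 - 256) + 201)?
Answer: 37/7569 ≈ 0.0048884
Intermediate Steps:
1/((339 - 207)/(293 - 256) + 201) = 1/(132/37 + 201) = 1/(7569/37) = 37/7569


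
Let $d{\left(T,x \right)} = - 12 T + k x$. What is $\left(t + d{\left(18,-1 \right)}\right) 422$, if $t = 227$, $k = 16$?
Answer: $-2110$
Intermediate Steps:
$d{\left(T,x \right)} = - 12 T + 16 x$
$\left(t + d{\left(18,-1 \right)}\right) 422 = \left(227 + \left(\left(-12\right) 18 + 16 \left(-1\right)\right)\right) 422 = \left(227 - 232\right) 422 = \left(-5\right) 422 = -2110$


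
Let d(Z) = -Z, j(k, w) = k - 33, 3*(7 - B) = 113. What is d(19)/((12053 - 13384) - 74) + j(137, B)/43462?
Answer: 485949/30532055 ≈ 0.015916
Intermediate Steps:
B = -92/3 (B = 7 - 1/3*113 = 7 - 113/3 = -92/3 ≈ -30.667)
j(k, w) = -33 + k
d(19)/((12053 - 13384) - 74) + j(137, B)/43462 = (-1*19)/((12053 - 13384) - 74) + (-33 + 137)/43462 = -19/(-1331 - 74) + 104*(1/43462) = -19/(-1405) + 52/21731 = -19*(-1/1405) + 52/21731 = 19/1405 + 52/21731 = 485949/30532055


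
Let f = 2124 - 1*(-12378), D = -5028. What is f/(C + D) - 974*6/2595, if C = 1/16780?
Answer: -374844625772/72979910735 ≈ -5.1363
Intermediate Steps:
C = 1/16780 ≈ 5.9595e-5
f = 14502 (f = 2124 + 12378 = 14502)
f/(C + D) - 974*6/2595 = 14502/(1/16780 - 5028) - 974*6/2595 = 14502/(-84369839/16780) - 5844*1/2595 = 14502*(-16780/84369839) - 1948/865 = -243343560/84369839 - 1948/865 = -374844625772/72979910735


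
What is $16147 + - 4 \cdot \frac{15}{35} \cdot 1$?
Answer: $\frac{113017}{7} \approx 16145.0$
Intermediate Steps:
$16147 + - 4 \cdot \frac{15}{35} \cdot 1 = 16147 + - 4 \cdot 15 \cdot \frac{1}{35} \cdot 1 = 16147 + \left(-4\right) \frac{3}{7} \cdot 1 = 16147 - \frac{12}{7} = \frac{113017}{7}$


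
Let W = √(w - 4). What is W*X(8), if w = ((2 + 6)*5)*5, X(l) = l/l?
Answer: 14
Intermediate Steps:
X(l) = 1
w = 200 (w = (8*5)*5 = 40*5 = 200)
W = 14 (W = √(200 - 4) = √196 = 14)
W*X(8) = 14*1 = 14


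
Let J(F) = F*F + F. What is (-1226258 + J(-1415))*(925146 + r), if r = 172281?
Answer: 850014277704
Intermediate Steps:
J(F) = F + F² (J(F) = F² + F = F + F²)
(-1226258 + J(-1415))*(925146 + r) = (-1226258 - 1415*(1 - 1415))*(925146 + 172281) = (-1226258 - 1415*(-1414))*1097427 = (-1226258 + 2000810)*1097427 = 774552*1097427 = 850014277704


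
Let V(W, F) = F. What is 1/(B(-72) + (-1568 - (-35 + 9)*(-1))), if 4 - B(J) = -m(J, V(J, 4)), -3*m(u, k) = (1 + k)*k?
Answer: -3/4790 ≈ -0.00062631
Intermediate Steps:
m(u, k) = -k*(1 + k)/3 (m(u, k) = -(1 + k)*k/3 = -k*(1 + k)/3)
B(J) = -8/3 (B(J) = 4 - (-1)*(-⅓*4*(1 + 4)) = 4 - (-1)*(-⅓*4*5) = 4 - (-1)*(-20)/3 = 4 - 1*20/3 = 4 - 20/3 = -8/3)
1/(B(-72) + (-1568 - (-35 + 9)*(-1))) = 1/(-8/3 + (-1568 - (-35 + 9)*(-1))) = 1/(-8/3 + (-1568 - (-26)*(-1))) = 1/(-8/3 + (-1568 - 1*26)) = 1/(-8/3 + (-1568 - 26)) = 1/(-8/3 - 1594) = 1/(-4790/3) = -3/4790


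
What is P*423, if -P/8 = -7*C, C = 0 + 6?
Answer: 142128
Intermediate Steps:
C = 6
P = 336 (P = -(-56)*6 = -8*(-42) = 336)
P*423 = 336*423 = 142128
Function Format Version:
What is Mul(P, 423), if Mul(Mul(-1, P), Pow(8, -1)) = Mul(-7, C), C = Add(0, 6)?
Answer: 142128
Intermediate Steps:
C = 6
P = 336 (P = Mul(-8, Mul(-7, 6)) = Mul(-8, -42) = 336)
Mul(P, 423) = Mul(336, 423) = 142128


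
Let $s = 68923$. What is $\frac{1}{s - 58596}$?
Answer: $\frac{1}{10327} \approx 9.6834 \cdot 10^{-5}$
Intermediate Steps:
$\frac{1}{s - 58596} = \frac{1}{68923 - 58596} = \frac{1}{10327}$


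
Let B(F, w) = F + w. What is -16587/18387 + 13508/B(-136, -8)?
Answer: -773951/8172 ≈ -94.708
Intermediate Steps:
-16587/18387 + 13508/B(-136, -8) = -16587/18387 + 13508/(-136 - 8) = -16587*1/18387 + 13508/(-144) = -1843/2043 + 13508*(-1/144) = -1843/2043 - 3377/36 = -773951/8172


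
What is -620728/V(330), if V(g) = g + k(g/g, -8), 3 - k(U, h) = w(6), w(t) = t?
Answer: -620728/327 ≈ -1898.3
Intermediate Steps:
k(U, h) = -3 (k(U, h) = 3 - 1*6 = 3 - 6 = -3)
V(g) = -3 + g (V(g) = g - 3 = -3 + g)
-620728/V(330) = -620728/(-3 + 330) = -620728/327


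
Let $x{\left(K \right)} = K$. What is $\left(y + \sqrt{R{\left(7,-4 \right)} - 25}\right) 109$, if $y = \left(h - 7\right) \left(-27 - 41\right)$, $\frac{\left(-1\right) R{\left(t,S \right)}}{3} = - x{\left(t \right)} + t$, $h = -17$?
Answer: $177888 + 545 i \approx 1.7789 \cdot 10^{5} + 545.0 i$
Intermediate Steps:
$R{\left(t,S \right)} = 0$ ($R{\left(t,S \right)} = - 3 \left(- t + t\right) = \left(-3\right) 0 = 0$)
$y = 1632$ ($y = \left(-17 - 7\right) \left(-27 - 41\right) = \left(-24\right) \left(-68\right) = 1632$)
$\left(y + \sqrt{R{\left(7,-4 \right)} - 25}\right) 109 = \left(1632 + \sqrt{0 - 25}\right) 109 = \left(1632 + \sqrt{-25}\right) 109 = \left(1632 + 5 i\right) 109 = 177888 + 545 i$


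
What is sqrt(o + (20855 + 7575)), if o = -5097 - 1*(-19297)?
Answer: 7*sqrt(870) ≈ 206.47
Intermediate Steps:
o = 14200 (o = -5097 + 19297 = 14200)
sqrt(o + (20855 + 7575)) = sqrt(14200 + (20855 + 7575)) = sqrt(14200 + 28430) = sqrt(42630) = 7*sqrt(870)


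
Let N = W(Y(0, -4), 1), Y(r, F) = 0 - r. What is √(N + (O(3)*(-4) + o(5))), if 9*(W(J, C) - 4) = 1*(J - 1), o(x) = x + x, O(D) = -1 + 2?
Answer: √89/3 ≈ 3.1447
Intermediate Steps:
Y(r, F) = -r
O(D) = 1
o(x) = 2*x
W(J, C) = 35/9 + J/9 (W(J, C) = 4 + (1*(J - 1))/9 = 4 + (1*(-1 + J))/9 = 4 + (-1 + J)/9 = 4 + (-⅑ + J/9) = 35/9 + J/9)
N = 35/9 (N = 35/9 + (-1*0)/9 = 35/9 + (⅑)*0 = 35/9 + 0 = 35/9 ≈ 3.8889)
√(N + (O(3)*(-4) + o(5))) = √(35/9 + (1*(-4) + 2*5)) = √(35/9 + (-4 + 10)) = √(35/9 + 6) = √(89/9) = √89/3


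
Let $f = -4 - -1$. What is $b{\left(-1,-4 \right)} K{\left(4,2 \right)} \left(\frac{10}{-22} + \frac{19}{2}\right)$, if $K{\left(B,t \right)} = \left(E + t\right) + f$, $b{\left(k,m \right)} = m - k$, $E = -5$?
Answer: $\frac{1791}{11} \approx 162.82$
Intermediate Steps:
$f = -3$ ($f = -4 + 1 = -3$)
$K{\left(B,t \right)} = -8 + t$ ($K{\left(B,t \right)} = \left(-5 + t\right) - 3 = -8 + t$)
$b{\left(-1,-4 \right)} K{\left(4,2 \right)} \left(\frac{10}{-22} + \frac{19}{2}\right) = \left(-4 - -1\right) \left(-8 + 2\right) \left(\frac{10}{-22} + \frac{19}{2}\right) = \left(-4 + 1\right) \left(-6\right) \left(10 \left(- \frac{1}{22}\right) + 19 \cdot \frac{1}{2}\right) = \left(-3\right) \left(-6\right) \left(- \frac{5}{11} + \frac{19}{2}\right) = 18 \cdot \frac{199}{22} = \frac{1791}{11}$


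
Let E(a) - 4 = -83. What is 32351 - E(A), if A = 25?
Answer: 32430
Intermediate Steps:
E(a) = -79 (E(a) = 4 - 83 = -79)
32351 - E(A) = 32351 - 1*(-79) = 32351 + 79 = 32430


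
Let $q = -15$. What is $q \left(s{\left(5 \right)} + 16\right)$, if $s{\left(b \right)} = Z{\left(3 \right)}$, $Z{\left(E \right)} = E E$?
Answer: $-375$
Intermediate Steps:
$Z{\left(E \right)} = E^{2}$
$s{\left(b \right)} = 9$ ($s{\left(b \right)} = 3^{2} = 9$)
$q \left(s{\left(5 \right)} + 16\right) = - 15 \left(9 + 16\right) = \left(-15\right) 25 = -375$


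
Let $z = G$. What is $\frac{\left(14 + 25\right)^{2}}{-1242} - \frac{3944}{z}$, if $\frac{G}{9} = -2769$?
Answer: $- \frac{1222459}{1146366} \approx -1.0664$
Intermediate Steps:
$G = -24921$ ($G = 9 \left(-2769\right) = -24921$)
$z = -24921$
$\frac{\left(14 + 25\right)^{2}}{-1242} - \frac{3944}{z} = \frac{\left(14 + 25\right)^{2}}{-1242} - \frac{3944}{-24921} = 39^{2} \left(- \frac{1}{1242}\right) - - \frac{3944}{24921} = 1521 \left(- \frac{1}{1242}\right) + \frac{3944}{24921} = - \frac{169}{138} + \frac{3944}{24921} = - \frac{1222459}{1146366}$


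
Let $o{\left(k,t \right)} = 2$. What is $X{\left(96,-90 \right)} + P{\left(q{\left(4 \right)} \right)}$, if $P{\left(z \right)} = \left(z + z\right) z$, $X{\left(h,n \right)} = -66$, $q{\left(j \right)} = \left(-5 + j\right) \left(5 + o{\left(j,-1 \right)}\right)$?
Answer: $32$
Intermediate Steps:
$q{\left(j \right)} = -35 + 7 j$ ($q{\left(j \right)} = \left(-5 + j\right) \left(5 + 2\right) = \left(-5 + j\right) 7 = -35 + 7 j$)
$P{\left(z \right)} = 2 z^{2}$ ($P{\left(z \right)} = 2 z z = 2 z^{2}$)
$X{\left(96,-90 \right)} + P{\left(q{\left(4 \right)} \right)} = -66 + 2 \left(-35 + 7 \cdot 4\right)^{2} = -66 + 2 \left(-35 + 28\right)^{2} = -66 + 2 \left(-7\right)^{2} = -66 + 2 \cdot 49 = -66 + 98 = 32$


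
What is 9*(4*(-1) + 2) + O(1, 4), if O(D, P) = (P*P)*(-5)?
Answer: -98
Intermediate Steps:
O(D, P) = -5*P² (O(D, P) = P²*(-5) = -5*P²)
9*(4*(-1) + 2) + O(1, 4) = 9*(4*(-1) + 2) - 5*4² = 9*(-4 + 2) - 5*16 = 9*(-2) - 80 = -18 - 80 = -98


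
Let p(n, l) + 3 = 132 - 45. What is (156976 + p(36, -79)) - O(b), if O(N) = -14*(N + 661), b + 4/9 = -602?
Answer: 1420918/9 ≈ 1.5788e+5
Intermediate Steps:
b = -5422/9 (b = -4/9 - 602 = -5422/9 ≈ -602.44)
p(n, l) = 84 (p(n, l) = -3 + (132 - 45) = -3 + 87 = 84)
O(N) = -9254 - 14*N (O(N) = -14*(661 + N) = -9254 - 14*N)
(156976 + p(36, -79)) - O(b) = (156976 + 84) - (-9254 - 14*(-5422/9)) = 157060 - (-9254 + 75908/9) = 157060 - 1*(-7378/9) = 157060 + 7378/9 = 1420918/9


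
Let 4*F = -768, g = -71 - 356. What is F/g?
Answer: 192/427 ≈ 0.44965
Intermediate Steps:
g = -427
F = -192 (F = (1/4)*(-768) = -192)
F/g = -192/(-427) = -192*(-1/427) = 192/427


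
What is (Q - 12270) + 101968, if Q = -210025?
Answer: -120327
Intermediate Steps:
(Q - 12270) + 101968 = (-210025 - 12270) + 101968 = -222295 + 101968 = -120327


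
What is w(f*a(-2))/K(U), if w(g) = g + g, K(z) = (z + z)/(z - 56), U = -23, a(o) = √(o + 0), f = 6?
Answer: 474*I*√2/23 ≈ 29.145*I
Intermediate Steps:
a(o) = √o
K(z) = 2*z/(-56 + z) (K(z) = (2*z)/(-56 + z) = 2*z/(-56 + z))
w(g) = 2*g
w(f*a(-2))/K(U) = (2*(6*√(-2)))/((2*(-23)/(-56 - 23))) = (2*(6*(I*√2)))/((2*(-23)/(-79))) = (2*(6*I*√2))/((2*(-23)*(-1/79))) = (12*I*√2)/(46/79) = (12*I*√2)*(79/46) = 474*I*√2/23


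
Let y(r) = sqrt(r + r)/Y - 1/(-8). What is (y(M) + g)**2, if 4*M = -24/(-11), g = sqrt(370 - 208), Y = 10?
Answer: (55 + 8*sqrt(33) + 3960*sqrt(2))**2/193600 ≈ 167.89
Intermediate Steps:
g = 9*sqrt(2) (g = sqrt(162) = 9*sqrt(2) ≈ 12.728)
M = 6/11 (M = (-24/(-11))/4 = (-24*(-1/11))/4 = (1/4)*(24/11) = 6/11 ≈ 0.54545)
y(r) = 1/8 + sqrt(2)*sqrt(r)/10 (y(r) = sqrt(r + r)/10 - 1/(-8) = sqrt(2*r)*(1/10) - 1*(-1/8) = (sqrt(2)*sqrt(r))*(1/10) + 1/8 = sqrt(2)*sqrt(r)/10 + 1/8 = 1/8 + sqrt(2)*sqrt(r)/10)
(y(M) + g)**2 = ((1/8 + sqrt(2)*sqrt(6/11)/10) + 9*sqrt(2))**2 = ((1/8 + sqrt(2)*(sqrt(66)/11)/10) + 9*sqrt(2))**2 = ((1/8 + sqrt(33)/55) + 9*sqrt(2))**2 = (1/8 + 9*sqrt(2) + sqrt(33)/55)**2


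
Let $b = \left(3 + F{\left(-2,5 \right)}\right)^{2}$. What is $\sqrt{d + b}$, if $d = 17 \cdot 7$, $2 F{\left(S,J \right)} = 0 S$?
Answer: $8 \sqrt{2} \approx 11.314$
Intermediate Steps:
$F{\left(S,J \right)} = 0$ ($F{\left(S,J \right)} = \frac{0 S}{2} = \frac{1}{2} \cdot 0 = 0$)
$d = 119$
$b = 9$ ($b = \left(3 + 0\right)^{2} = 3^{2} = 9$)
$\sqrt{d + b} = \sqrt{119 + 9} = \sqrt{128} = 8 \sqrt{2}$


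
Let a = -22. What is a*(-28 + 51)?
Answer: -506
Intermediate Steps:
a*(-28 + 51) = -22*(-28 + 51) = -22*23 = -506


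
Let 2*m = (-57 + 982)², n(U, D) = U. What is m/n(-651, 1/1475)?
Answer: -855625/1302 ≈ -657.16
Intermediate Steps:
m = 855625/2 (m = (-57 + 982)²/2 = (½)*925² = (½)*855625 = 855625/2 ≈ 4.2781e+5)
m/n(-651, 1/1475) = (855625/2)/(-651) = (855625/2)*(-1/651) = -855625/1302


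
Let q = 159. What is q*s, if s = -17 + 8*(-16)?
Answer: -23055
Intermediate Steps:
s = -145 (s = -17 - 128 = -145)
q*s = 159*(-145) = -23055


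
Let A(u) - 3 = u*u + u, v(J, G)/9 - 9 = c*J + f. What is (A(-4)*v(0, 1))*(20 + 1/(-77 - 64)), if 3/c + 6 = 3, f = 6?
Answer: 1902825/47 ≈ 40486.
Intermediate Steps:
c = -1 (c = 3/(-6 + 3) = 3/(-3) = 3*(-⅓) = -1)
v(J, G) = 135 - 9*J (v(J, G) = 81 + 9*(-J + 6) = 81 + 9*(6 - J) = 81 + (54 - 9*J) = 135 - 9*J)
A(u) = 3 + u + u² (A(u) = 3 + (u*u + u) = 3 + (u² + u) = 3 + (u + u²) = 3 + u + u²)
(A(-4)*v(0, 1))*(20 + 1/(-77 - 64)) = ((3 - 4 + (-4)²)*(135 - 9*0))*(20 + 1/(-77 - 64)) = ((3 - 4 + 16)*(135 + 0))*(20 + 1/(-141)) = (15*135)*(20 - 1/141) = 2025*(2819/141) = 1902825/47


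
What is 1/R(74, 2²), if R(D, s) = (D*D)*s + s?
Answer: 1/21908 ≈ 4.5645e-5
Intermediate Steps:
R(D, s) = s + s*D² (R(D, s) = D²*s + s = s*D² + s = s + s*D²)
1/R(74, 2²) = 1/(2²*(1 + 74²)) = 1/(4*(1 + 5476)) = 1/(4*5477) = 1/21908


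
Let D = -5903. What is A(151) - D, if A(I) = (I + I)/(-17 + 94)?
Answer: 454833/77 ≈ 5906.9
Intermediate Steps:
A(I) = 2*I/77 (A(I) = (2*I)/77 = (2*I)*(1/77) = 2*I/77)
A(151) - D = (2/77)*151 - 1*(-5903) = 302/77 + 5903 = 454833/77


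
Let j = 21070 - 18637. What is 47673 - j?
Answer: 45240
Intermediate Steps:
j = 2433
47673 - j = 47673 - 1*2433 = 47673 - 2433 = 45240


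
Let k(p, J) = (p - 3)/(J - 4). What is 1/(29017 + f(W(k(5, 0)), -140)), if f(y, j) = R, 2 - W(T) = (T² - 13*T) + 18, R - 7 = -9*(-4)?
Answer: 1/29060 ≈ 3.4412e-5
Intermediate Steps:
k(p, J) = (-3 + p)/(-4 + J)
R = 43 (R = 7 - 9*(-4) = 7 + 36 = 43)
W(T) = -16 - T² + 13*T (W(T) = 2 - ((T² - 13*T) + 18) = 2 - (18 + T² - 13*T) = 2 + (-18 - T² + 13*T) = -16 - T² + 13*T)
f(y, j) = 43
1/(29017 + f(W(k(5, 0)), -140)) = 1/(29017 + 43) = 1/29060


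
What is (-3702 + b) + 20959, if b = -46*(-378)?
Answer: 34645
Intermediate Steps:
b = 17388
(-3702 + b) + 20959 = (-3702 + 17388) + 20959 = 13686 + 20959 = 34645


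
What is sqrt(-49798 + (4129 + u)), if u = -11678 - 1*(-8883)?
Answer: 4*I*sqrt(3029) ≈ 220.15*I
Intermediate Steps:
u = -2795 (u = -11678 + 8883 = -2795)
sqrt(-49798 + (4129 + u)) = sqrt(-49798 + (4129 - 2795)) = sqrt(-49798 + 1334) = sqrt(-48464) = 4*I*sqrt(3029)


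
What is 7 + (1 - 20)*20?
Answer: -373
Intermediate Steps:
7 + (1 - 20)*20 = 7 - 19*20 = 7 - 380 = -373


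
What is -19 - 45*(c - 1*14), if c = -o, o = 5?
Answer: 836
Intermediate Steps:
c = -5 (c = -1*5 = -5)
-19 - 45*(c - 1*14) = -19 - 45*(-5 - 1*14) = -19 - 45*(-5 - 14) = -19 - 45*(-19) = -19 + 855 = 836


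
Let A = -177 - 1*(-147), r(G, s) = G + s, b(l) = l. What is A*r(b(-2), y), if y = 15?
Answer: -390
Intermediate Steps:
A = -30 (A = -177 + 147 = -30)
A*r(b(-2), y) = -30*(-2 + 15) = -30*13 = -390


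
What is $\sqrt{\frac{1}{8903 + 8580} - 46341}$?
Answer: $\frac{i \sqrt{14164371730066}}{17483} \approx 215.27 i$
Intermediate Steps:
$\sqrt{\frac{1}{8903 + 8580} - 46341} = \sqrt{\frac{1}{17483} - 46341} = \sqrt{- \frac{810179702}{17483}} = \frac{i \sqrt{14164371730066}}{17483}$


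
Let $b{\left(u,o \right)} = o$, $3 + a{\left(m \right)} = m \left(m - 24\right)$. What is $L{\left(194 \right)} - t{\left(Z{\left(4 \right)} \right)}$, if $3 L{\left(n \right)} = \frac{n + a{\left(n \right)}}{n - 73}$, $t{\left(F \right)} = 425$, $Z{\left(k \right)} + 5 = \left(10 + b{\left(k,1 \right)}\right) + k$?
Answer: $- \frac{40368}{121} \approx -333.62$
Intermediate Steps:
$a{\left(m \right)} = -3 + m \left(-24 + m\right)$ ($a{\left(m \right)} = -3 + m \left(m - 24\right) = -3 + m \left(-24 + m\right)$)
$Z{\left(k \right)} = 6 + k$ ($Z{\left(k \right)} = -5 + \left(\left(10 + 1\right) + k\right) = -5 + \left(11 + k\right) = 6 + k$)
$L{\left(n \right)} = \frac{-3 + n^{2} - 23 n}{3 \left(-73 + n\right)}$ ($L{\left(n \right)} = \frac{\left(n - \left(3 - n^{2} + 24 n\right)\right) \frac{1}{n - 73}}{3} = \frac{\left(-3 + n^{2} - 23 n\right) \frac{1}{-73 + n}}{3} = \frac{\frac{1}{-73 + n} \left(-3 + n^{2} - 23 n\right)}{3} = \frac{-3 + n^{2} - 23 n}{3 \left(-73 + n\right)}$)
$L{\left(194 \right)} - t{\left(Z{\left(4 \right)} \right)} = \frac{-3 + 194^{2} - 4462}{3 \left(-73 + 194\right)} - 425 = \frac{-3 + 37636 - 4462}{3 \cdot 121} - 425 = \frac{1}{3} \cdot \frac{1}{121} \cdot 33171 - 425 = \frac{11057}{121} - 425 = - \frac{40368}{121}$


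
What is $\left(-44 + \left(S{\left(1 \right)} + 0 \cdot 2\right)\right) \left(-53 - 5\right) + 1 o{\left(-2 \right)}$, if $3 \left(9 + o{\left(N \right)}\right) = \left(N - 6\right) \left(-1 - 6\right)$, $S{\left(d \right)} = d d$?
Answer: $\frac{7511}{3} \approx 2503.7$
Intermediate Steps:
$S{\left(d \right)} = d^{2}$
$o{\left(N \right)} = 5 - \frac{7 N}{3}$ ($o{\left(N \right)} = -9 + \frac{\left(N - 6\right) \left(-1 - 6\right)}{3} = -9 + \frac{\left(-6 + N\right) \left(-7\right)}{3} = -9 + \frac{42 - 7 N}{3} = -9 - \left(-14 + \frac{7 N}{3}\right) = 5 - \frac{7 N}{3}$)
$\left(-44 + \left(S{\left(1 \right)} + 0 \cdot 2\right)\right) \left(-53 - 5\right) + 1 o{\left(-2 \right)} = \left(-44 + \left(1^{2} + 0 \cdot 2\right)\right) \left(-53 - 5\right) + 1 \left(5 - - \frac{14}{3}\right) = \left(-44 + \left(1 + 0\right)\right) \left(-58\right) + 1 \left(5 + \frac{14}{3}\right) = \left(-44 + 1\right) \left(-58\right) + 1 \cdot \frac{29}{3} = \left(-43\right) \left(-58\right) + \frac{29}{3} = 2494 + \frac{29}{3} = \frac{7511}{3}$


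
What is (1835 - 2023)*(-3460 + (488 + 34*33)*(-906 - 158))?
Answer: 322702000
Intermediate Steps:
(1835 - 2023)*(-3460 + (488 + 34*33)*(-906 - 158)) = -188*(-3460 + (488 + 1122)*(-1064)) = -188*(-3460 + 1610*(-1064)) = -188*(-3460 - 1713040) = -188*(-1716500) = 322702000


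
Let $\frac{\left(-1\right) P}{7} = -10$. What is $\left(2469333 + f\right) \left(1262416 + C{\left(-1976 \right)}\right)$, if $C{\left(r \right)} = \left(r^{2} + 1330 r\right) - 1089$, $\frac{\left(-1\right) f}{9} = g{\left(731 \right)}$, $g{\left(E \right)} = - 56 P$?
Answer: $6356264477499$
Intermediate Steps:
$P = 70$ ($P = \left(-7\right) \left(-10\right) = 70$)
$g{\left(E \right)} = -3920$ ($g{\left(E \right)} = \left(-56\right) 70 = -3920$)
$f = 35280$ ($f = \left(-9\right) \left(-3920\right) = 35280$)
$C{\left(r \right)} = -1089 + r^{2} + 1330 r$
$\left(2469333 + f\right) \left(1262416 + C{\left(-1976 \right)}\right) = \left(2469333 + 35280\right) \left(1262416 + \left(-1089 + \left(-1976\right)^{2} + 1330 \left(-1976\right)\right)\right) = 2504613 \left(1262416 - -1275407\right) = 2504613 \left(1262416 + 1275407\right) = 2504613 \cdot 2537823 = 6356264477499$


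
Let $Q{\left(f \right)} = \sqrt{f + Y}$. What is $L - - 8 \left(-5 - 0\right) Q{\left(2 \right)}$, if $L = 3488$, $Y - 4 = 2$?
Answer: $3488 - 80 \sqrt{2} \approx 3374.9$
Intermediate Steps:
$Y = 6$ ($Y = 4 + 2 = 6$)
$Q{\left(f \right)} = \sqrt{6 + f}$ ($Q{\left(f \right)} = \sqrt{f + 6} = \sqrt{6 + f}$)
$L - - 8 \left(-5 - 0\right) Q{\left(2 \right)} = 3488 - - 8 \left(-5 - 0\right) \sqrt{6 + 2} = 3488 - - 8 \left(-5 + 0\right) \sqrt{8} = 3488 - \left(-8\right) \left(-5\right) 2 \sqrt{2} = 3488 - 40 \cdot 2 \sqrt{2} = 3488 - 80 \sqrt{2}$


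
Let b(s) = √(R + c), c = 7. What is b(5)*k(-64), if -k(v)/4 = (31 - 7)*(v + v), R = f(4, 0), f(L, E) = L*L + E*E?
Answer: 12288*√23 ≈ 58931.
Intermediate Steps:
f(L, E) = E² + L² (f(L, E) = L² + E² = E² + L²)
R = 16 (R = 0² + 4² = 0 + 16 = 16)
b(s) = √23 (b(s) = √(16 + 7) = √23)
k(v) = -192*v (k(v) = -4*(31 - 7)*(v + v) = -96*2*v = -192*v)
b(5)*k(-64) = √23*(-192*(-64)) = √23*12288 = 12288*√23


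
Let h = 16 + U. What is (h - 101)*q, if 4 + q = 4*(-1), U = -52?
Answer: 1096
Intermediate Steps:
q = -8 (q = -4 + 4*(-1) = -4 - 4 = -8)
h = -36 (h = 16 - 52 = -36)
(h - 101)*q = (-36 - 101)*(-8) = -137*(-8) = 1096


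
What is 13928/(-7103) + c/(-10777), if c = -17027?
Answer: -29159275/76549031 ≈ -0.38092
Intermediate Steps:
13928/(-7103) + c/(-10777) = 13928/(-7103) - 17027/(-10777) = 13928*(-1/7103) - 17027*(-1/10777) = -13928/7103 + 17027/10777 = -29159275/76549031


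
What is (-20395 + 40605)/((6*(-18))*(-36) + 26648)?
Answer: 10105/15268 ≈ 0.66184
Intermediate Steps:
(-20395 + 40605)/((6*(-18))*(-36) + 26648) = 20210/(-108*(-36) + 26648) = 20210/(3888 + 26648) = 20210/30536 = 20210*(1/30536) = 10105/15268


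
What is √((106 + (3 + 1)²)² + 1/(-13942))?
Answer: √2893142439834/13942 ≈ 122.00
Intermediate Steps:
√((106 + (3 + 1)²)² + 1/(-13942)) = √((106 + 4²)² - 1/13942) = √((106 + 16)² - 1/13942) = √(122² - 1/13942) = √(14884 - 1/13942) = √(207512727/13942) = √2893142439834/13942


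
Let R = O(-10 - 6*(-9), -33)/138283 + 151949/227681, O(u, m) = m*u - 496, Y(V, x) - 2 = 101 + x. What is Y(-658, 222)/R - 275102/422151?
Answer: 1437991248688183789/2894329309241943 ≈ 496.83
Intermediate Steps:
Y(V, x) = 103 + x (Y(V, x) = 2 + (101 + x) = 103 + x)
O(u, m) = -496 + m*u
R = 20568440979/31484411723 (R = (-496 - 33*(-10 - 6*(-9)))/138283 + 151949/227681 = (-496 - 33*(-10 + 54))*(1/138283) + 151949*(1/227681) = (-496 - 33*44)*(1/138283) + 151949/227681 = (-496 - 1452)*(1/138283) + 151949/227681 = -1948*1/138283 + 151949/227681 = -1948/138283 + 151949/227681 = 20568440979/31484411723 ≈ 0.65329)
Y(-658, 222)/R - 275102/422151 = (103 + 222)/(20568440979/31484411723) - 275102/422151 = 325*(31484411723/20568440979) - 275102*1/422151 = 10232433809975/20568440979 - 275102/422151 = 1437991248688183789/2894329309241943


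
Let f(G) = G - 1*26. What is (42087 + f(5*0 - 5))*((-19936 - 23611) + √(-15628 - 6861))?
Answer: -1831412632 + 42056*I*√22489 ≈ -1.8314e+9 + 6.3069e+6*I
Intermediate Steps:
f(G) = -26 + G (f(G) = G - 26 = -26 + G)
(42087 + f(5*0 - 5))*((-19936 - 23611) + √(-15628 - 6861)) = (42087 + (-26 + (5*0 - 5)))*((-19936 - 23611) + √(-15628 - 6861)) = (42087 + (-26 + (0 - 5)))*(-43547 + √(-22489)) = (42087 + (-26 - 5))*(-43547 + I*√22489) = (42087 - 31)*(-43547 + I*√22489) = 42056*(-43547 + I*√22489) = -1831412632 + 42056*I*√22489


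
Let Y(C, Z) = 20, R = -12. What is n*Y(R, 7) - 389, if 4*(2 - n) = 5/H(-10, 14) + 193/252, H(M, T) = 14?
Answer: -89363/252 ≈ -354.62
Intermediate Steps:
n = 1733/1008 (n = 2 - (5/14 + 193/252)/4 = 2 - 1/4*283/252 = 2 - 283/1008 = 1733/1008 ≈ 1.7192)
n*Y(R, 7) - 389 = (1733/1008)*20 - 389 = 8665/252 - 389 = -89363/252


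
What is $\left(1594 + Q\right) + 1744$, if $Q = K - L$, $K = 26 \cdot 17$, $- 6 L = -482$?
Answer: $\frac{11099}{3} \approx 3699.7$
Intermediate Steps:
$L = \frac{241}{3}$ ($L = \left(- \frac{1}{6}\right) \left(-482\right) = \frac{241}{3} \approx 80.333$)
$K = 442$
$Q = \frac{1085}{3}$ ($Q = 442 - \frac{241}{3} = \frac{1085}{3} \approx 361.67$)
$\left(1594 + Q\right) + 1744 = \left(1594 + \frac{1085}{3}\right) + 1744 = \frac{5867}{3} + 1744 = \frac{11099}{3}$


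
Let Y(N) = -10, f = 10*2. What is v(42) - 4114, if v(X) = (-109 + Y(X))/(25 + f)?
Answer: -185249/45 ≈ -4116.6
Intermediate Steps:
f = 20
v(X) = -119/45 (v(X) = (-109 - 10)/(25 + 20) = -119/45)
v(42) - 4114 = -119/45 - 4114 = -185249/45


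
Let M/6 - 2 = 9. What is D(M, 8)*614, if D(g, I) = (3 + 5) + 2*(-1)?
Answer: 3684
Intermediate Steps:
M = 66 (M = 12 + 6*9 = 12 + 54 = 66)
D(g, I) = 6 (D(g, I) = 8 - 2 = 6)
D(M, 8)*614 = 6*614 = 3684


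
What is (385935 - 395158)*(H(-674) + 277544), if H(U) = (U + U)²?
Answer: -19318938504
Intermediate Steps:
H(U) = 4*U² (H(U) = (2*U)² = 4*U²)
(385935 - 395158)*(H(-674) + 277544) = (385935 - 395158)*(4*(-674)² + 277544) = -9223*(4*454276 + 277544) = -9223*(1817104 + 277544) = -9223*2094648 = -19318938504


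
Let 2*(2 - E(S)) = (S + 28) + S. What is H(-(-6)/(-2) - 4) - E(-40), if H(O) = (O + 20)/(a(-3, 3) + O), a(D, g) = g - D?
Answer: -41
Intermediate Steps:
E(S) = -12 - S (E(S) = 2 - ((S + 28) + S)/2 = 2 - ((28 + S) + S)/2 = 2 - (28 + 2*S)/2 = 2 + (-14 - S) = -12 - S)
H(O) = (20 + O)/(6 + O) (H(O) = (O + 20)/((3 - 1*(-3)) + O) = (20 + O)/((3 + 3) + O) = (20 + O)/(6 + O))
H(-(-6)/(-2) - 4) - E(-40) = (20 + (-(-6)/(-2) - 4))/(6 + (-(-6)/(-2) - 4)) - (-12 - 1*(-40)) = (20 + (-(-6)*(-1)/2 - 4))/(6 + (-(-6)*(-1)/2 - 4)) - (-12 + 40) = (20 + (-1*3 - 4))/(6 + (-1*3 - 4)) - 1*28 = (20 + (-3 - 4))/(6 + (-3 - 4)) - 28 = (20 - 7)/(6 - 7) - 28 = 13/(-1) - 28 = -1*13 - 28 = -13 - 28 = -41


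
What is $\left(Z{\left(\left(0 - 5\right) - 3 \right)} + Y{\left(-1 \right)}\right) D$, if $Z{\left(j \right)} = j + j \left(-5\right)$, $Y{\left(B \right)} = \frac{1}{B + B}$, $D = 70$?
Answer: $2205$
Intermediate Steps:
$Y{\left(B \right)} = \frac{1}{2 B}$
$Z{\left(j \right)} = - 4 j$ ($Z{\left(j \right)} = j - 5 j = - 4 j$)
$\left(Z{\left(\left(0 - 5\right) - 3 \right)} + Y{\left(-1 \right)}\right) D = \left(- 4 \left(\left(0 - 5\right) - 3\right) + \frac{1}{2 \left(-1\right)}\right) 70 = \left(- 4 \left(-5 - 3\right) + \frac{1}{2} \left(-1\right)\right) 70 = \left(\left(-4\right) \left(-8\right) - \frac{1}{2}\right) 70 = \left(32 - \frac{1}{2}\right) 70 = \frac{63}{2} \cdot 70 = 2205$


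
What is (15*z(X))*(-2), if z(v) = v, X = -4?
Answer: 120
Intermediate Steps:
(15*z(X))*(-2) = (15*(-4))*(-2) = -60*(-2) = 120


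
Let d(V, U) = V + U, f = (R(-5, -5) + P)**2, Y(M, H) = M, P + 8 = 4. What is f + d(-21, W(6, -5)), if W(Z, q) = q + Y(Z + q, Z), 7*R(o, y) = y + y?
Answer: 219/49 ≈ 4.4694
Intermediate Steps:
R(o, y) = 2*y/7 (R(o, y) = (y + y)/7 = (2*y)/7 = 2*y/7)
P = -4 (P = -8 + 4 = -4)
W(Z, q) = Z + 2*q (W(Z, q) = q + (Z + q) = Z + 2*q)
f = 1444/49 (f = ((2/7)*(-5) - 4)**2 = (-10/7 - 4)**2 = (-38/7)**2 = 1444/49 ≈ 29.469)
d(V, U) = U + V
f + d(-21, W(6, -5)) = 1444/49 + ((6 + 2*(-5)) - 21) = 1444/49 + ((6 - 10) - 21) = 1444/49 + (-4 - 21) = 1444/49 - 25 = 219/49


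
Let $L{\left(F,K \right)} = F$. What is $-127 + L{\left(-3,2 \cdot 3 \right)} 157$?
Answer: $-598$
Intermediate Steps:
$-127 + L{\left(-3,2 \cdot 3 \right)} 157 = -127 - 471 = -598$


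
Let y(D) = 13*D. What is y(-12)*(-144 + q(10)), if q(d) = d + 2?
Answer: 20592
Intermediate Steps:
q(d) = 2 + d
y(-12)*(-144 + q(10)) = (13*(-12))*(-144 + (2 + 10)) = -156*(-144 + 12) = -156*(-132) = 20592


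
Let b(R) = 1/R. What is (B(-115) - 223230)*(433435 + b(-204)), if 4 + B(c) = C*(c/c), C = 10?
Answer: -1644802586878/17 ≈ -9.6753e+10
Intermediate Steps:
B(c) = 6 (B(c) = -4 + 10*(c/c) = -4 + 10*1 = -4 + 10 = 6)
(B(-115) - 223230)*(433435 + b(-204)) = (6 - 223230)*(433435 + 1/(-204)) = -223224*(433435 - 1/204) = -223224*88420739/204 = -1644802586878/17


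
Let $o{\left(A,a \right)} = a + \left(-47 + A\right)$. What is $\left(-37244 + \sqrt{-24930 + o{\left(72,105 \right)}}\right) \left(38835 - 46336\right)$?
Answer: $279367244 - 150020 i \sqrt{62} \approx 2.7937 \cdot 10^{8} - 1.1813 \cdot 10^{6} i$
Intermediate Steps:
$o{\left(A,a \right)} = -47 + A + a$
$\left(-37244 + \sqrt{-24930 + o{\left(72,105 \right)}}\right) \left(38835 - 46336\right) = \left(-37244 + \sqrt{-24930 + \left(-47 + 72 + 105\right)}\right) \left(38835 - 46336\right) = \left(-37244 + \sqrt{-24930 + 130}\right) \left(-7501\right) = \left(-37244 + \sqrt{-24800}\right) \left(-7501\right) = \left(-37244 + 20 i \sqrt{62}\right) \left(-7501\right) = 279367244 - 150020 i \sqrt{62}$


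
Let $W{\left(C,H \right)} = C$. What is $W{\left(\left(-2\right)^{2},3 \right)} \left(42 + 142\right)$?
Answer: $736$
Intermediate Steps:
$W{\left(\left(-2\right)^{2},3 \right)} \left(42 + 142\right) = \left(-2\right)^{2} \left(42 + 142\right) = 4 \cdot 184 = 736$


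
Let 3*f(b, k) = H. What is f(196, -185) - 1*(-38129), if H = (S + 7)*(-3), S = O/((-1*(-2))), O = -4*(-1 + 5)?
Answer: 38130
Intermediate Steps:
O = -16 (O = -4*4 = -16)
S = -8 (S = -16/((-1*(-2))) = -16/2 = -16*½ = -8)
H = 3 (H = (-8 + 7)*(-3) = -1*(-3) = 3)
f(b, k) = 1 (f(b, k) = (⅓)*3 = 1)
f(196, -185) - 1*(-38129) = 1 - 1*(-38129) = 1 + 38129 = 38130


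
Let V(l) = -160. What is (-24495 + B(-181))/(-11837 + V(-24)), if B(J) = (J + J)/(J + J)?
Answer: 24494/11997 ≈ 2.0417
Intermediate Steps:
B(J) = 1 (B(J) = (2*J)/((2*J)) = (2*J)*(1/(2*J)) = 1)
(-24495 + B(-181))/(-11837 + V(-24)) = (-24495 + 1)/(-11837 - 160) = -24494/(-11997) = -24494*(-1/11997) = 24494/11997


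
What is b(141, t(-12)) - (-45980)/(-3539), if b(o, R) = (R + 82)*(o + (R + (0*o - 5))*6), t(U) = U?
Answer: 9615490/3539 ≈ 2717.0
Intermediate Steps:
b(o, R) = (82 + R)*(-30 + o + 6*R) (b(o, R) = (82 + R)*(o + (R + (0 - 5))*6) = (82 + R)*(o + (R - 5)*6) = (82 + R)*(o + (-5 + R)*6) = (82 + R)*(o + (-30 + 6*R)) = (82 + R)*(-30 + o + 6*R))
b(141, t(-12)) - (-45980)/(-3539) = (-2460 + 6*(-12)² + 82*141 + 462*(-12) - 12*141) - (-45980)/(-3539) = (-2460 + 6*144 + 11562 - 5544 - 1692) - (-45980)*(-1)/3539 = (-2460 + 864 + 11562 - 5544 - 1692) - 1*45980/3539 = 2730 - 45980/3539 = 9615490/3539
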